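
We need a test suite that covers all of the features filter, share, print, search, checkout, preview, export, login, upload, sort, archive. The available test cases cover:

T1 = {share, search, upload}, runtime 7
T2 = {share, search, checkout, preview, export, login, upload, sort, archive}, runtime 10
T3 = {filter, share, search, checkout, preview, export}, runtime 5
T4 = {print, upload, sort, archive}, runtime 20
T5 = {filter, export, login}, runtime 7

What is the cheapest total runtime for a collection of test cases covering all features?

32

T3, T4, T5 cover every feature at runtime 5 + 20 + 7 = 32.
Any cover uses at least 3 test cases; among all covering selections none totals below 32.
Greedy by coverage-per-runtime would pick T3, T2, T4 for 35 — worse than the optimum 32.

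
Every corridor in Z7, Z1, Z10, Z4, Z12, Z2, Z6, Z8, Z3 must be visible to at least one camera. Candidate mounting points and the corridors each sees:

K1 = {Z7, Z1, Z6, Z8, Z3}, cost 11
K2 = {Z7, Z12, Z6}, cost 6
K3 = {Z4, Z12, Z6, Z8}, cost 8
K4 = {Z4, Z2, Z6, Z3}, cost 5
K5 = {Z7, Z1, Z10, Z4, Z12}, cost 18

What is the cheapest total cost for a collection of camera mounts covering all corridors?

31

K3, K4, K5 cover every corridor at cost 8 + 5 + 18 = 31.
Any cover uses at least 3 camera mounts; among all covering selections none totals below 31.
Greedy by coverage-per-cost would pick K4, K2, K1, K5 for 40 — worse than the optimum 31.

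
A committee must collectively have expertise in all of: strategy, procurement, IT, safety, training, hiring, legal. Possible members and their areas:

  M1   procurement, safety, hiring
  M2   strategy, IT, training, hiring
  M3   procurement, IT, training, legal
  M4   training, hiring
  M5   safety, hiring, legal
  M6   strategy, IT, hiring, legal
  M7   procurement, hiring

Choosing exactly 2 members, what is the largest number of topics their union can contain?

6

Choosing M1, M2 covers {strategy, procurement, IT, safety, training, hiring} — 6 topics.
No choice of 2 members does better; here legal is left uncovered.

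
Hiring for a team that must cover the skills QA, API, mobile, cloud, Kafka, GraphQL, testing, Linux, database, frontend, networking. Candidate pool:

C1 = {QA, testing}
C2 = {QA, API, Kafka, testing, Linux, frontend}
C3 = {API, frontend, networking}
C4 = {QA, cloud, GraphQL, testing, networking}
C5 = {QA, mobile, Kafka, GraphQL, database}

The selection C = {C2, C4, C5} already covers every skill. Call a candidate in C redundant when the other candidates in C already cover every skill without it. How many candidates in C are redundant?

0

Drop C2: API, Linux, frontend uncovered — not redundant.
Drop C4: cloud, networking uncovered — not redundant.
Drop C5: mobile, database uncovered — not redundant.
None of the candidates in C is redundant.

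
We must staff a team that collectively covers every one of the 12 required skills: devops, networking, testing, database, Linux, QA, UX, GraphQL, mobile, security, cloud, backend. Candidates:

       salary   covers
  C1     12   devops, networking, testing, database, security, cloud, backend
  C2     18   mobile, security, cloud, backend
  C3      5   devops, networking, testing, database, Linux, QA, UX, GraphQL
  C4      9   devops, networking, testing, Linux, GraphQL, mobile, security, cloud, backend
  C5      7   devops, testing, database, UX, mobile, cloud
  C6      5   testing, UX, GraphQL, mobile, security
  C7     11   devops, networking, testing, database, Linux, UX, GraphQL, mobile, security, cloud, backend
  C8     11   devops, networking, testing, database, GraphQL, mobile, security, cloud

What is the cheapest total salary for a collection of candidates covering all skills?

C3, C4 cover every skill at salary 5 + 9 = 14.
Any cover uses at least 2 candidates; among all covering selections none totals below 14.

14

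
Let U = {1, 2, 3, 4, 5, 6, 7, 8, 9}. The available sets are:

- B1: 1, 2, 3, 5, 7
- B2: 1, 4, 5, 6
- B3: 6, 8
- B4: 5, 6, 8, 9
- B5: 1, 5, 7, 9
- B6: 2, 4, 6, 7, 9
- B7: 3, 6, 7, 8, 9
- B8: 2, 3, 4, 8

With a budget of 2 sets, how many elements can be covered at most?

Choosing B1, B4 covers {1, 2, 3, 5, 6, 7, 8, 9} — 8 elements.
No choice of 2 sets does better; here 4 is left uncovered.

8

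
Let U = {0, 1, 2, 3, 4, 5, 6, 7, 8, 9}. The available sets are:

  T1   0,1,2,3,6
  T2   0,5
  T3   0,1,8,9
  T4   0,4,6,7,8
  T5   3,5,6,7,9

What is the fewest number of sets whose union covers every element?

T1, T4, T5 together cover {0, 1, 2, 3, 4, 5, 6, 7, 8, 9} — every element.
No 2 of the 5 sets cover everything (all 10 pairs fall short), so 3 is minimum.

3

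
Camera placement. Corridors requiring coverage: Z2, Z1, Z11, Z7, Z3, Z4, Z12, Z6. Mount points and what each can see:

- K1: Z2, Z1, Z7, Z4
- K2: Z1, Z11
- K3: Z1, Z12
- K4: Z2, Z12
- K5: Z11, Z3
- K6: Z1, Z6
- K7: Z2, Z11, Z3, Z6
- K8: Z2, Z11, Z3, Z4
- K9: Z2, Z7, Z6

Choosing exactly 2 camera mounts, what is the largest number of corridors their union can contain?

Choosing K1, K7 covers {Z2, Z1, Z11, Z7, Z3, Z4, Z6} — 7 corridors.
No choice of 2 camera mounts does better; here Z12 is left uncovered.

7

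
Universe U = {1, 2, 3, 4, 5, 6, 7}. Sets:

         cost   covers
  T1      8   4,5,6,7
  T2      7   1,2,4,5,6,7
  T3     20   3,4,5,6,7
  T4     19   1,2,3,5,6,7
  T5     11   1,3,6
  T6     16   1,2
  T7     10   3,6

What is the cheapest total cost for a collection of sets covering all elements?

T2, T7 cover every element at cost 7 + 10 = 17.
Any cover uses at least 2 sets; among all covering selections none totals below 17.

17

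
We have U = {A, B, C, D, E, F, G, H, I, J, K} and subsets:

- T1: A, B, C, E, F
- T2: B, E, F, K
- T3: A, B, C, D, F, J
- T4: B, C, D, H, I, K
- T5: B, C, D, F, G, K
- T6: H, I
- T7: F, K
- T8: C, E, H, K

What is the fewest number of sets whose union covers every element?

T1, T3, T4, T5 together cover {A, B, C, D, E, F, G, H, I, J, K} — every element.
No 3 of the 8 sets cover everything (all 56 triples fall short), so 4 is minimum.

4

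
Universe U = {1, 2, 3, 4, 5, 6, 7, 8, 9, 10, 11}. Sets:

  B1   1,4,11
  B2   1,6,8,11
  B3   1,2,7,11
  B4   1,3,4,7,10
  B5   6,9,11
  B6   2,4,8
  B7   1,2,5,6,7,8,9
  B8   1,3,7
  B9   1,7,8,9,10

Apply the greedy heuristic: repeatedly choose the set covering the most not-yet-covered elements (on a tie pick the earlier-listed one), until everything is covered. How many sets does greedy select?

Pick 1: B7 covers 7 new elements (1, 2, 5, 6, 7, 8, 9).
Pick 2: B4 covers 3 new elements (3, 4, 10).
Pick 3: B1 covers 1 new elements (11).
Greedy uses 3 sets.

3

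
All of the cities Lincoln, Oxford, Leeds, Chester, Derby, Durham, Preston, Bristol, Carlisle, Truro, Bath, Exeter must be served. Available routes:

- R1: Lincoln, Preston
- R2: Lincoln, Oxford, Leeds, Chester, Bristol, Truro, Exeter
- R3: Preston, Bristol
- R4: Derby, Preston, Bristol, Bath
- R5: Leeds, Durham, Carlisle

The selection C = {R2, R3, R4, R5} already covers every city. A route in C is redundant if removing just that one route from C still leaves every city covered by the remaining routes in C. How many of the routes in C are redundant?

1

Drop R2: Lincoln, Oxford, Chester, Truro, … uncovered — not redundant.
Drop R3: the rest still cover every city — redundant.
Drop R4: Derby, Bath uncovered — not redundant.
Drop R5: Durham, Carlisle uncovered — not redundant.
1 redundant: R3.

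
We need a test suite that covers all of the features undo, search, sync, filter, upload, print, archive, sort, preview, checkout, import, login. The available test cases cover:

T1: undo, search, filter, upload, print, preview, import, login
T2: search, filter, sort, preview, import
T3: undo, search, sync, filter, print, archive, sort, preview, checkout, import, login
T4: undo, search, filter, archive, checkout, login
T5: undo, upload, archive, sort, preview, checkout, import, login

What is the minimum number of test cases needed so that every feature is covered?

2

T1, T3 together cover {undo, search, sync, filter, upload, print, archive, sort, preview, checkout, import, login} — every feature.
No single test case contains all 12 features, so 2 is optimal.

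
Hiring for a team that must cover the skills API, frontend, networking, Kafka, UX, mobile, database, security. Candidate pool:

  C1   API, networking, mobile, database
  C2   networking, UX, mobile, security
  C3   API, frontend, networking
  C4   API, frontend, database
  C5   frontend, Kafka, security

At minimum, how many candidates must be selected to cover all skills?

C1, C2, C5 together cover {API, frontend, networking, Kafka, UX, mobile, database, security} — every skill.
No 2 of the 5 candidates cover everything (all 10 pairs fall short), so 3 is minimum.

3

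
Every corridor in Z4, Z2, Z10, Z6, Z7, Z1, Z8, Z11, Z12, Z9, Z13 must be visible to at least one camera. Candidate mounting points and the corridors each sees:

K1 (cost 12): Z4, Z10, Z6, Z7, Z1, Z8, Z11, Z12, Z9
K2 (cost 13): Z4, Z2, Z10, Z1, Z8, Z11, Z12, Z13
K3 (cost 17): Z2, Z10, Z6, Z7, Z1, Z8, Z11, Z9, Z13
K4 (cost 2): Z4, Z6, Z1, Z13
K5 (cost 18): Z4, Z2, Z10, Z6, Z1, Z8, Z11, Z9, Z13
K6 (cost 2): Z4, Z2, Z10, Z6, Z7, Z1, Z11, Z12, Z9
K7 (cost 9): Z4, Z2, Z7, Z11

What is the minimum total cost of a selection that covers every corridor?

K2, K6 cover every corridor at cost 13 + 2 = 15.
Any cover uses at least 2 camera mounts; among all covering selections none totals below 15.
Greedy by coverage-per-cost would pick K6, K4, K1 for 16 — worse than the optimum 15.

15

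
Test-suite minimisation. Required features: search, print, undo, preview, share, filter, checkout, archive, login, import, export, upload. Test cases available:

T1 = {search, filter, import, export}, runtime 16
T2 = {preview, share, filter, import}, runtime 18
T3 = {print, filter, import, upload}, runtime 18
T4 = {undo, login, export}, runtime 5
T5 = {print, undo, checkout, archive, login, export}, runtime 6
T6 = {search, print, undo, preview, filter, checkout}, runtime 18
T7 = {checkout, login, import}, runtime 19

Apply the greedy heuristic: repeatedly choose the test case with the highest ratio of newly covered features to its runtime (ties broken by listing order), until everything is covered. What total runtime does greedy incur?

58

Pick 1: T5 adds 6 new (print, undo, checkout, archive, login, export) at runtime 6 (ratio 6/6).
Pick 2: T2 adds 4 new (preview, share, filter, import) at runtime 18 (ratio 4/18).
Pick 3: T1 adds 1 new (search) at runtime 16 (ratio 1/16).
Pick 4: T3 adds 1 new (upload) at runtime 18 (ratio 1/18).
Greedy total runtime: 6 + 18 + 16 + 18 = 58.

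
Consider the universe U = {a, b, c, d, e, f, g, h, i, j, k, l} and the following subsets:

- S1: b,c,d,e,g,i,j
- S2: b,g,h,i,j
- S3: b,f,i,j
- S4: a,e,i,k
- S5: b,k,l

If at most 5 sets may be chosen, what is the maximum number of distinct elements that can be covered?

12

Choosing S1, S2, S3, S4, S5 covers {a, b, c, d, e, f, g, h, i, j, k, l} — 12 elements.
That is all 12 elements.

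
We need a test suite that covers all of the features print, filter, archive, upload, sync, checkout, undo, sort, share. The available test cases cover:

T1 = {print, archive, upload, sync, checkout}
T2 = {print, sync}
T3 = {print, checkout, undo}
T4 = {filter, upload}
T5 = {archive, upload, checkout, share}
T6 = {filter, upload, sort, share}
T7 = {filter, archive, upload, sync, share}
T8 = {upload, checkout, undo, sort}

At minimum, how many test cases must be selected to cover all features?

3

T1, T3, T6 together cover {print, filter, archive, upload, sync, checkout, undo, sort, share} — every feature.
No 2 of the 8 test cases cover everything (all 28 pairs fall short), so 3 is minimum.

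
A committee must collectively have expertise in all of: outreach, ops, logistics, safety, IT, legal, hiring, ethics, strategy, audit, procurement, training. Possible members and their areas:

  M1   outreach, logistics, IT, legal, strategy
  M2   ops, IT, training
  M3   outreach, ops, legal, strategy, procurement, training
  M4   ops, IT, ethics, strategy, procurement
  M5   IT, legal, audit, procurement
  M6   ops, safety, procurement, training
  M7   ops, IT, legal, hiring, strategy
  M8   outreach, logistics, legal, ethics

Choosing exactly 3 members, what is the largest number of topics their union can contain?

11

Choosing M6, M7, M8 covers {outreach, ops, logistics, safety, IT, legal, hiring, ethics, strategy, procurement, training} — 11 topics.
No choice of 3 members does better; here audit is left uncovered.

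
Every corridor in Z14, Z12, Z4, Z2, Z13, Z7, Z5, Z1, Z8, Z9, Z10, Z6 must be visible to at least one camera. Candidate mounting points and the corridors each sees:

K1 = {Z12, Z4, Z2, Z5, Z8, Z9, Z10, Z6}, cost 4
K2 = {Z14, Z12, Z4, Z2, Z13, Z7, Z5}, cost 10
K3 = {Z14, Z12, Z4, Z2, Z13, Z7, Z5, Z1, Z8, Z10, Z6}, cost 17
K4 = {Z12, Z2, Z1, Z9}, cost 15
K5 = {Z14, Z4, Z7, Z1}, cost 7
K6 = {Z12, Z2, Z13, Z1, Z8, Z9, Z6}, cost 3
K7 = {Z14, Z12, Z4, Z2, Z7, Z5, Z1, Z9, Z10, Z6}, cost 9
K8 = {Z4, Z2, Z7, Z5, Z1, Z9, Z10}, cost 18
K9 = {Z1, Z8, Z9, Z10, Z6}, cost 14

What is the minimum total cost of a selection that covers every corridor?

K6, K7 cover every corridor at cost 3 + 9 = 12.
Any cover uses at least 2 camera mounts; among all covering selections none totals below 12.

12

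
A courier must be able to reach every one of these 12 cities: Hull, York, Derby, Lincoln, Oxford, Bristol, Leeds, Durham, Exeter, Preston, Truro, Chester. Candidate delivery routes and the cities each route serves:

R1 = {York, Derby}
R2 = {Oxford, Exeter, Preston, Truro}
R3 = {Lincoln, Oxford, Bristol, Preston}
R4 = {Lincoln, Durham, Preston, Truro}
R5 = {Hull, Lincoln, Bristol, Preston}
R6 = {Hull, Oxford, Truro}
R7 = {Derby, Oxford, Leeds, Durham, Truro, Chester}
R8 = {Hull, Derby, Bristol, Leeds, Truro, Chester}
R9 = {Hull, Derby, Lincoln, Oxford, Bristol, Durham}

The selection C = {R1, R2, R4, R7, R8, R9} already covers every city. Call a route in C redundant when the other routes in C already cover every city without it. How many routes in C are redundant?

Drop R1: York uncovered — not redundant.
Drop R2: Exeter uncovered — not redundant.
Drop R4: the rest still cover every city — redundant.
Drop R7: the rest still cover every city — redundant.
Drop R8: the rest still cover every city — redundant.
Drop R9: the rest still cover every city — redundant.
4 redundant: R4, R7, R8, R9.

4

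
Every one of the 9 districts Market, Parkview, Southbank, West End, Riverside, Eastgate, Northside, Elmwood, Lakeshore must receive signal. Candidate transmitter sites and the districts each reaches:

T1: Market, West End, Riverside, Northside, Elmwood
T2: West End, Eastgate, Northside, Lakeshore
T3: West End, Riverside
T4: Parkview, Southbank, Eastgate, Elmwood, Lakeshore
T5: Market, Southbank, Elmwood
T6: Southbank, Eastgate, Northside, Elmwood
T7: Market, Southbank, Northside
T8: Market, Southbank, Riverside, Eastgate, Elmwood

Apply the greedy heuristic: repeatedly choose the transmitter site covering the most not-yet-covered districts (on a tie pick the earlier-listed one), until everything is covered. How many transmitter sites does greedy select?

Pick 1: T1 covers 5 new districts (Market, West End, Riverside, Northside, Elmwood).
Pick 2: T4 covers 4 new districts (Parkview, Southbank, Eastgate, Lakeshore).
Greedy uses 2 transmitter sites.

2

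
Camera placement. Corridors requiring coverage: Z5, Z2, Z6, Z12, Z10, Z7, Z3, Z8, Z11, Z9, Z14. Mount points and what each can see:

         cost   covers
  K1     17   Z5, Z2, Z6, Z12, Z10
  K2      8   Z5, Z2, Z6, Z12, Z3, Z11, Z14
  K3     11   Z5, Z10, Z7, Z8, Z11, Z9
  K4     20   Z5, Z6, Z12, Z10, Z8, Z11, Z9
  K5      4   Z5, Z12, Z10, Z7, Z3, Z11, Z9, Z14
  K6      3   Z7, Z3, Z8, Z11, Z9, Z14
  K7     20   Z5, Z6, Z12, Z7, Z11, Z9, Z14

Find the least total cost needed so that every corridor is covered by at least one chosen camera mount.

15

K2, K5, K6 cover every corridor at cost 8 + 4 + 3 = 15.
Any cover uses at least 2 camera mounts; among all covering selections none totals below 15.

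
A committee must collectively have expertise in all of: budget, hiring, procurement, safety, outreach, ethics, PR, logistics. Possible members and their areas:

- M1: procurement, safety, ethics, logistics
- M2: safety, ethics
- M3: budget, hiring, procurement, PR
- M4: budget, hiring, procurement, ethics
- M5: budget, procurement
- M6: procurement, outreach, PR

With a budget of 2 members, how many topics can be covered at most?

7

Choosing M1, M3 covers {budget, hiring, procurement, safety, ethics, PR, logistics} — 7 topics.
No choice of 2 members does better; here outreach is left uncovered.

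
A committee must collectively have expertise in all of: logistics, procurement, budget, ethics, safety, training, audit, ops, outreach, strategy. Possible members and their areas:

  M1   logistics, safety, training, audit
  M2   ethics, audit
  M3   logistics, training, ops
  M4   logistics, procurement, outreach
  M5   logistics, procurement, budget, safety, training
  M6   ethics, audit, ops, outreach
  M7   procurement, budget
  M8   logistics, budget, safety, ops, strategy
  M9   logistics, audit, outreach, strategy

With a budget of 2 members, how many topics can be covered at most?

Choosing M5, M6 covers {logistics, procurement, budget, ethics, safety, training, audit, ops, outreach} — 9 topics.
No choice of 2 members does better; here strategy is left uncovered.

9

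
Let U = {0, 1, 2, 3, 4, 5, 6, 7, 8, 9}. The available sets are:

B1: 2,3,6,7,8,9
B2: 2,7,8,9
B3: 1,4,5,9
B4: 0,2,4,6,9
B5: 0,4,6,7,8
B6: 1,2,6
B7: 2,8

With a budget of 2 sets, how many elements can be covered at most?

9

Choosing B1, B3 covers {1, 2, 3, 4, 5, 6, 7, 8, 9} — 9 elements.
No choice of 2 sets does better; here 0 is left uncovered.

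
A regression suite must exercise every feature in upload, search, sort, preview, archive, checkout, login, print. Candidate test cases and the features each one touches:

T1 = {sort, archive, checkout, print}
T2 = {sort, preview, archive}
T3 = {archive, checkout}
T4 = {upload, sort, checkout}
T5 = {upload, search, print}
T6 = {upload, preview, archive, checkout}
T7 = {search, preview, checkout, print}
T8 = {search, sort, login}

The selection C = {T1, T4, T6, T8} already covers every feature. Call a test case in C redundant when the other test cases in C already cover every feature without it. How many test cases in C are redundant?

Drop T1: print uncovered — not redundant.
Drop T4: the rest still cover every feature — redundant.
Drop T6: preview uncovered — not redundant.
Drop T8: search, login uncovered — not redundant.
1 redundant: T4.

1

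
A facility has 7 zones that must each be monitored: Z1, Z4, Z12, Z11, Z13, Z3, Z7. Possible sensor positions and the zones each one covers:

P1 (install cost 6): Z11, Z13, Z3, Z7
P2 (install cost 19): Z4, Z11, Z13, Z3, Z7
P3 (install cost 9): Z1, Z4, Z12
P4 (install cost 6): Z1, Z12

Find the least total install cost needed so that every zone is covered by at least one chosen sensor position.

P1, P3 cover every zone at install cost 6 + 9 = 15.
Any cover uses at least 2 sensor positions; among all covering selections none totals below 15.

15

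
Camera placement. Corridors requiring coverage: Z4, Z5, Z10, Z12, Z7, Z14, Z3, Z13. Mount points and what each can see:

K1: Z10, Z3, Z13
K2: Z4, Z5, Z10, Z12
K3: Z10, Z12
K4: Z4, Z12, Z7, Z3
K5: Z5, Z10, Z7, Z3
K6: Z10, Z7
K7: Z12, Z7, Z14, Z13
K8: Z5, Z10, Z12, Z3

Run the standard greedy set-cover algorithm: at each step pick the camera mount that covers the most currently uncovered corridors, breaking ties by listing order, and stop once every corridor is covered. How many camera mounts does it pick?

Pick 1: K2 covers 4 new corridors (Z4, Z5, Z10, Z12).
Pick 2: K7 covers 3 new corridors (Z7, Z14, Z13).
Pick 3: K1 covers 1 new corridors (Z3).
Greedy uses 3 camera mounts.

3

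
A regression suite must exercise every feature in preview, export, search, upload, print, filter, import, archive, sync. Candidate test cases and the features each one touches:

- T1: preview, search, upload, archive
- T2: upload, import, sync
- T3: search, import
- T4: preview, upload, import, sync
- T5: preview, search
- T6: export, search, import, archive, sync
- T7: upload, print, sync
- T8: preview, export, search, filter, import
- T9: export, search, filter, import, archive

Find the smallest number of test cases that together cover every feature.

3

T1, T7, T8 together cover {preview, export, search, upload, print, filter, import, archive, sync} — every feature.
No 2 of the 9 test cases cover everything (all 36 pairs fall short), so 3 is minimum.
Greedy (largest uncovered first) would take T6, T1, T7, T8 — 4 test cases — but 3 suffice.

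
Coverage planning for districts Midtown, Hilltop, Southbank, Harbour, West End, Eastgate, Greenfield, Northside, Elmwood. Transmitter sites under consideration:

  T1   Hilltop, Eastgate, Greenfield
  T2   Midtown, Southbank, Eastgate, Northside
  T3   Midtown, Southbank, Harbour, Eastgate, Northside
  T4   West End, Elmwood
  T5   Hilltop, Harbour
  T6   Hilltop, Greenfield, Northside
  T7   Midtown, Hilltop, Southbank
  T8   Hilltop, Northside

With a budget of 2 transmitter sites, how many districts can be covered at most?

Choosing T1, T3 covers {Midtown, Hilltop, Southbank, Harbour, Eastgate, Greenfield, Northside} — 7 districts.
No choice of 2 transmitter sites does better; here West End, Elmwood are left uncovered.

7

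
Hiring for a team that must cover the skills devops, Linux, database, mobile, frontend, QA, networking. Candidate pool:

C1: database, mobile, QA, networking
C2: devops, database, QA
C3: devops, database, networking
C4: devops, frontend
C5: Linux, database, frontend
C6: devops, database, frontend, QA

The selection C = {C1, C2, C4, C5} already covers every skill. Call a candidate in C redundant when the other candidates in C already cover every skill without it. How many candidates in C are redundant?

2

Drop C1: mobile, networking uncovered — not redundant.
Drop C2: the rest still cover every skill — redundant.
Drop C4: the rest still cover every skill — redundant.
Drop C5: Linux uncovered — not redundant.
2 redundant: C2, C4.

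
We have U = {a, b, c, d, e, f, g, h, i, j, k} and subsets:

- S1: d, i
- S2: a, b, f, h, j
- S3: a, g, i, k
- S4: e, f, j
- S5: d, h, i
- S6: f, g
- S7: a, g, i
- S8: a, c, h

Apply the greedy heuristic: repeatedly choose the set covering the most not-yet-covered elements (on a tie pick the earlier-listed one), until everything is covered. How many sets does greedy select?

5

Pick 1: S2 covers 5 new elements (a, b, f, h, j).
Pick 2: S3 covers 3 new elements (g, i, k).
Pick 3: S1 covers 1 new elements (d).
Pick 4: S4 covers 1 new elements (e).
Pick 5: S8 covers 1 new elements (c).
Greedy uses 5 sets.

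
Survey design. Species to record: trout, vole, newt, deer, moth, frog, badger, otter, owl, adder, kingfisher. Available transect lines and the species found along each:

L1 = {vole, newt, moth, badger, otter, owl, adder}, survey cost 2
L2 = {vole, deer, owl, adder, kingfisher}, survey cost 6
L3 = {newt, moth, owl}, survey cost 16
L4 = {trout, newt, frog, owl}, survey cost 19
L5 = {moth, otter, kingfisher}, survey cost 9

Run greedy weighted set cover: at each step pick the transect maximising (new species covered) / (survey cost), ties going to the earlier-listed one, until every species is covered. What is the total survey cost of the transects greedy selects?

27

Pick 1: L1 adds 7 new (vole, newt, moth, badger, otter, owl, adder) at survey cost 2 (ratio 7/2).
Pick 2: L2 adds 2 new (deer, kingfisher) at survey cost 6 (ratio 2/6).
Pick 3: L4 adds 2 new (trout, frog) at survey cost 19 (ratio 2/19).
Greedy total survey cost: 2 + 6 + 19 = 27.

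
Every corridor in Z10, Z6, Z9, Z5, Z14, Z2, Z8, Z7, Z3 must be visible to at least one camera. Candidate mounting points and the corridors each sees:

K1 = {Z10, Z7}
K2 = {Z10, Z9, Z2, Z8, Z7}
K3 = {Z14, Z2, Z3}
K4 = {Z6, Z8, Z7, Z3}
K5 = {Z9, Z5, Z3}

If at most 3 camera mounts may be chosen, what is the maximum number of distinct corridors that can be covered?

Choosing K2, K3, K4 covers {Z10, Z6, Z9, Z14, Z2, Z8, Z7, Z3} — 8 corridors.
No choice of 3 camera mounts does better; here Z5 is left uncovered.

8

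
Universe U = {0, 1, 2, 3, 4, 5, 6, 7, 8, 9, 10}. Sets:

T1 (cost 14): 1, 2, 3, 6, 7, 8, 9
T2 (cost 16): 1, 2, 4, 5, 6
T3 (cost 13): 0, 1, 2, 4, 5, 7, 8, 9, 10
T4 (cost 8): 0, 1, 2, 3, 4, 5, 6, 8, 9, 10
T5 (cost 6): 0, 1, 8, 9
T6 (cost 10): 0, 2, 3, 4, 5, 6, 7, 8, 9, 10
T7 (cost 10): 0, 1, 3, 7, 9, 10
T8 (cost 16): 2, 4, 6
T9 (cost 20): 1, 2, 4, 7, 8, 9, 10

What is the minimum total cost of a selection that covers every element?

16

T5, T6 cover every element at cost 6 + 10 = 16.
Any cover uses at least 2 sets; among all covering selections none totals below 16.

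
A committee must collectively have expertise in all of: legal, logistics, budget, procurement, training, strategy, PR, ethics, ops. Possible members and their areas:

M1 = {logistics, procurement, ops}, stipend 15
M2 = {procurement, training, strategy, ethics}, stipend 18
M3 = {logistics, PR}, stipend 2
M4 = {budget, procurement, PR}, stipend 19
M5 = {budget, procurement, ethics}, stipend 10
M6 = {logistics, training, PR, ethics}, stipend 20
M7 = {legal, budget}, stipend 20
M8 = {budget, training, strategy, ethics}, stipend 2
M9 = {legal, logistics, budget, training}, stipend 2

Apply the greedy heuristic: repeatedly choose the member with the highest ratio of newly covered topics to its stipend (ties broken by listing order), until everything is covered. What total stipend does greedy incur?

21

Pick 1: M8 adds 4 new (budget, training, strategy, ethics) at stipend 2 (ratio 4/2).
Pick 2: M3 adds 2 new (logistics, PR) at stipend 2 (ratio 2/2).
Pick 3: M9 adds 1 new (legal) at stipend 2 (ratio 1/2).
Pick 4: M1 adds 2 new (procurement, ops) at stipend 15 (ratio 2/15).
Greedy total stipend: 2 + 2 + 2 + 15 = 21.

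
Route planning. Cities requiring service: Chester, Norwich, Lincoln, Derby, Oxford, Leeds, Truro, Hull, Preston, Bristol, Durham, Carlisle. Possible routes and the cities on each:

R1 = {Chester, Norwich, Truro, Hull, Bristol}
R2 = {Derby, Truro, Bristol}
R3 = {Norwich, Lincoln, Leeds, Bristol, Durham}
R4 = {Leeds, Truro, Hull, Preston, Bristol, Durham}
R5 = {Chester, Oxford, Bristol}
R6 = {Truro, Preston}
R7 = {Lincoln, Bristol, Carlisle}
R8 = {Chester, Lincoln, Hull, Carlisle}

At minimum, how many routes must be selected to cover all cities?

R1, R2, R4, R5, R7 together cover {Chester, Norwich, Lincoln, Derby, Oxford, Leeds, Truro, Hull, Preston, Bristol, Durham, Carlisle} — every city.
No 4 of the 8 routes cover everything (all 70 size-4 selections fall short), so 5 is minimum.

5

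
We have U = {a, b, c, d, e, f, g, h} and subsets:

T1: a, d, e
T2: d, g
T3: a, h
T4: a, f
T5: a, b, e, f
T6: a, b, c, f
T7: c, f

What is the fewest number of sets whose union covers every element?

4

T1, T2, T3, T6 together cover {a, b, c, d, e, f, g, h} — every element.
No 3 of the 7 sets cover everything (all 35 triples fall short), so 4 is minimum.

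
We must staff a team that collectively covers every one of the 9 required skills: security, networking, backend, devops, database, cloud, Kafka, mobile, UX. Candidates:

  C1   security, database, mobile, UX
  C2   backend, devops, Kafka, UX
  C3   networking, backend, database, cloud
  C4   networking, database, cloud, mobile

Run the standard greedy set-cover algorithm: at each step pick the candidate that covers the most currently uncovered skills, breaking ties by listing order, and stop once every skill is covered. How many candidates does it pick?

Pick 1: C1 covers 4 new skills (security, database, mobile, UX).
Pick 2: C2 covers 3 new skills (backend, devops, Kafka).
Pick 3: C3 covers 2 new skills (networking, cloud).
Greedy uses 3 candidates.

3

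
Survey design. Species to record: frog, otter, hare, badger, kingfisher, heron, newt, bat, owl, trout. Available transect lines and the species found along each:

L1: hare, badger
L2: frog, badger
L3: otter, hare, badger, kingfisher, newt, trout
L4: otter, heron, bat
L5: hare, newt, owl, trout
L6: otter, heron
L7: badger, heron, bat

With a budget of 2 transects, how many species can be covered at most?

Choosing L3, L4 covers {otter, hare, badger, kingfisher, heron, newt, bat, trout} — 8 species.
No choice of 2 transects does better; here frog, owl are left uncovered.

8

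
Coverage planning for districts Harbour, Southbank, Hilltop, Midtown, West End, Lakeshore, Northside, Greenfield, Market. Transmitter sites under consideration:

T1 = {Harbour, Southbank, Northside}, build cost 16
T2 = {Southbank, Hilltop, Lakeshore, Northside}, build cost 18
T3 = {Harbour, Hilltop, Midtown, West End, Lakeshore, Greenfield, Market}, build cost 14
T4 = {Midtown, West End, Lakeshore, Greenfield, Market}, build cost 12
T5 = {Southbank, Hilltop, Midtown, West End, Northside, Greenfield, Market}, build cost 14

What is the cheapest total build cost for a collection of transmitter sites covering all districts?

28

T3, T5 cover every district at build cost 14 + 14 = 28.
Any cover uses at least 2 transmitter sites; among all covering selections none totals below 28.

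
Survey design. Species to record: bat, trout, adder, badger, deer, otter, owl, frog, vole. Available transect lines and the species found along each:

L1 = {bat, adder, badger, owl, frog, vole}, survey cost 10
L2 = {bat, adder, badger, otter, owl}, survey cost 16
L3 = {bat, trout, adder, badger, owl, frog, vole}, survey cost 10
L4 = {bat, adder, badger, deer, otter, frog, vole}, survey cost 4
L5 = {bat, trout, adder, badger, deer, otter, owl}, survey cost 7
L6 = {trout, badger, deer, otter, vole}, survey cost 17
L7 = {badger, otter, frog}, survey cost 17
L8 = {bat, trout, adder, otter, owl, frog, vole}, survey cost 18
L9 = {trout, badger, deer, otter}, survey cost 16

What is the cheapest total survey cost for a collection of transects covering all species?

11

L4, L5 cover every species at survey cost 4 + 7 = 11.
Any cover uses at least 2 transects; among all covering selections none totals below 11.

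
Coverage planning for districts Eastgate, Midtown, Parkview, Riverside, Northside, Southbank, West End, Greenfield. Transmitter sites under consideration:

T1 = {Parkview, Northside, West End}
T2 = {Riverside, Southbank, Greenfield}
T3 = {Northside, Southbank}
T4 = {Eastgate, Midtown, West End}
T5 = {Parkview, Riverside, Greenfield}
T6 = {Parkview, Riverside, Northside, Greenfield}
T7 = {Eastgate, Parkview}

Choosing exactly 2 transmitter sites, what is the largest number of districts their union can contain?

7

Choosing T4, T6 covers {Eastgate, Midtown, Parkview, Riverside, Northside, West End, Greenfield} — 7 districts.
No choice of 2 transmitter sites does better; here Southbank is left uncovered.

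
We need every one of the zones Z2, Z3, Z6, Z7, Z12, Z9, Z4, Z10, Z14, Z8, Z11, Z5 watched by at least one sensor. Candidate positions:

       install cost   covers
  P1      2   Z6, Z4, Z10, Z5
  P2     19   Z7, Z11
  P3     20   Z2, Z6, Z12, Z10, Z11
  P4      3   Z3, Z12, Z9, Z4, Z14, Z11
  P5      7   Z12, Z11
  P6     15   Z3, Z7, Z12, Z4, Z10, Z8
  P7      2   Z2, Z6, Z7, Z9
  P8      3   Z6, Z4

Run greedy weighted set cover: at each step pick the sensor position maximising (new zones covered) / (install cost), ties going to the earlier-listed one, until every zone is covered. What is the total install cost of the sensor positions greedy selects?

22

Pick 1: P1 adds 4 new (Z6, Z4, Z10, Z5) at install cost 2 (ratio 4/2).
Pick 2: P4 adds 5 new (Z3, Z12, Z9, Z14, Z11) at install cost 3 (ratio 5/3).
Pick 3: P7 adds 2 new (Z2, Z7) at install cost 2 (ratio 2/2).
Pick 4: P6 adds 1 new (Z8) at install cost 15 (ratio 1/15).
Greedy total install cost: 2 + 3 + 2 + 15 = 22.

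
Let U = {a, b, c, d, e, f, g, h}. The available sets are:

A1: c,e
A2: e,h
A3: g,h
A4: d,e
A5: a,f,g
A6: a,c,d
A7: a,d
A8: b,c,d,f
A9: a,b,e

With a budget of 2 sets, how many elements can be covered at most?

Choosing A2, A8 covers {b, c, d, e, f, h} — 6 elements.
No choice of 2 sets does better; here a, g are left uncovered.

6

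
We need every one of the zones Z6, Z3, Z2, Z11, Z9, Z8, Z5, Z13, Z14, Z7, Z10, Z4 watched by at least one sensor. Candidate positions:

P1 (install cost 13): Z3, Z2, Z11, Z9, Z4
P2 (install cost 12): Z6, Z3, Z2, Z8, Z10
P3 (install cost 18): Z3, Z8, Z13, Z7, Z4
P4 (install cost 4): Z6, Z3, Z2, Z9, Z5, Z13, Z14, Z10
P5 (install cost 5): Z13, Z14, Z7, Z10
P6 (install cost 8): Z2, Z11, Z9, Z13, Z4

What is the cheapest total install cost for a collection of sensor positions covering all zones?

P2, P4, P5, P6 cover every zone at install cost 12 + 4 + 5 + 8 = 29.
Any cover uses at least 3 sensor positions; among all covering selections none totals below 29.

29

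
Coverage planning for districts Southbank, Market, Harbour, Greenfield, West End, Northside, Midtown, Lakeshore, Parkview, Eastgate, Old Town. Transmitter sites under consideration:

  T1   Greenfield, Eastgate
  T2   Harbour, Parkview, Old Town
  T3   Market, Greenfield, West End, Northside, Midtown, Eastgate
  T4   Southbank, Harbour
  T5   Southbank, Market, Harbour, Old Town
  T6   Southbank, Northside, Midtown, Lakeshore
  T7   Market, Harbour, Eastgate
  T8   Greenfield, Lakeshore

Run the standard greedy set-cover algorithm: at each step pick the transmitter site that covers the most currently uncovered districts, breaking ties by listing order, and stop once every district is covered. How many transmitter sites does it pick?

Pick 1: T3 covers 6 new districts (Market, Greenfield, West End, Northside, Midtown, Eastgate).
Pick 2: T2 covers 3 new districts (Harbour, Parkview, Old Town).
Pick 3: T6 covers 2 new districts (Southbank, Lakeshore).
Greedy uses 3 transmitter sites.

3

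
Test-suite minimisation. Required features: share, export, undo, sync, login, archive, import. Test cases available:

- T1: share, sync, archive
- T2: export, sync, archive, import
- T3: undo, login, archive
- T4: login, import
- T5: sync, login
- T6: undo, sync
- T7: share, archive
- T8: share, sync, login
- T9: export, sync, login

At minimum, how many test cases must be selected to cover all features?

3

T1, T2, T3 together cover {share, export, undo, sync, login, archive, import} — every feature.
No 2 of the 9 test cases cover everything (all 36 pairs fall short), so 3 is minimum.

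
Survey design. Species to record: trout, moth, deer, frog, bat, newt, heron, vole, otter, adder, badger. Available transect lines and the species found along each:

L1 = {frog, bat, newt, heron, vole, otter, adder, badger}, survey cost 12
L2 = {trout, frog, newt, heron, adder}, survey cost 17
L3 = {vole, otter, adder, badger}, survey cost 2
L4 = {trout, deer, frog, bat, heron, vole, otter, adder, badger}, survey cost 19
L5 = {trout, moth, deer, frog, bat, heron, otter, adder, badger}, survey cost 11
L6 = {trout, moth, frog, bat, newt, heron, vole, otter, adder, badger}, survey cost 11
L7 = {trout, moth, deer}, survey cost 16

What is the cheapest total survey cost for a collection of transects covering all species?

22

L5, L6 cover every species at survey cost 11 + 11 = 22.
Any cover uses at least 2 transects; among all covering selections none totals below 22.
Greedy by coverage-per-survey cost would pick L3, L5, L6 for 24 — worse than the optimum 22.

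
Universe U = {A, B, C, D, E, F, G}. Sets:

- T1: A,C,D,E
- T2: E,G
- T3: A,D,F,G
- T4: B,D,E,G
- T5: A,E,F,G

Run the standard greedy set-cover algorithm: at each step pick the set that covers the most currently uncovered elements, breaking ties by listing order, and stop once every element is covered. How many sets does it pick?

Pick 1: T1 covers 4 new elements (A, C, D, E).
Pick 2: T3 covers 2 new elements (F, G).
Pick 3: T4 covers 1 new elements (B).
Greedy uses 3 sets.

3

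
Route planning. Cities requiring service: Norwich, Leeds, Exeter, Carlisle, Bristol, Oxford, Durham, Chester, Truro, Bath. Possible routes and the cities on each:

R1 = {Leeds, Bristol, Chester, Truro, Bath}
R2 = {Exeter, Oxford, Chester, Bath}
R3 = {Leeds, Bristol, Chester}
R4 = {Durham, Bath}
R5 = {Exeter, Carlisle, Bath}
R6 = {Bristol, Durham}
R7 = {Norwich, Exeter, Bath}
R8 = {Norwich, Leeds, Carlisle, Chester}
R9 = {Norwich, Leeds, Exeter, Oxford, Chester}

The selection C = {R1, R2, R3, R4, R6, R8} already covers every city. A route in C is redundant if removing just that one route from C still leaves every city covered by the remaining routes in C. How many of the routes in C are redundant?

3

Drop R1: Truro uncovered — not redundant.
Drop R2: Exeter, Oxford uncovered — not redundant.
Drop R3: the rest still cover every city — redundant.
Drop R4: the rest still cover every city — redundant.
Drop R6: the rest still cover every city — redundant.
Drop R8: Norwich, Carlisle uncovered — not redundant.
3 redundant: R3, R4, R6.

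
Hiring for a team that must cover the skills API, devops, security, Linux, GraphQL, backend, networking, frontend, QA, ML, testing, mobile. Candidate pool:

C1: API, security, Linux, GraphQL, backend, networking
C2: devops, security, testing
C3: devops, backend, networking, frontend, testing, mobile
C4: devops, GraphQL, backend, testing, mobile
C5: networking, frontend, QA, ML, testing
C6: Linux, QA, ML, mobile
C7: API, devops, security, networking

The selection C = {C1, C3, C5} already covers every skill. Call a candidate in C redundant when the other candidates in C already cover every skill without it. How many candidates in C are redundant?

0

Drop C1: API, security, Linux, GraphQL uncovered — not redundant.
Drop C3: devops, mobile uncovered — not redundant.
Drop C5: QA, ML uncovered — not redundant.
None of the candidates in C is redundant.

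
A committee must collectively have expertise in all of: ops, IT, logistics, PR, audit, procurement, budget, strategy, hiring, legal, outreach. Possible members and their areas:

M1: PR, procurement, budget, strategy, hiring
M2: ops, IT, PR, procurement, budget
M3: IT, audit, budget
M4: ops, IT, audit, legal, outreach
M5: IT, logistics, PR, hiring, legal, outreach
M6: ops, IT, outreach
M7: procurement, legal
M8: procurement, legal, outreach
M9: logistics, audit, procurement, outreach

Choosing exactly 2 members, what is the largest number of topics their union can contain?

Choosing M1, M4 covers {ops, IT, PR, audit, procurement, budget, strategy, hiring, legal, outreach} — 10 topics.
No choice of 2 members does better; here logistics is left uncovered.

10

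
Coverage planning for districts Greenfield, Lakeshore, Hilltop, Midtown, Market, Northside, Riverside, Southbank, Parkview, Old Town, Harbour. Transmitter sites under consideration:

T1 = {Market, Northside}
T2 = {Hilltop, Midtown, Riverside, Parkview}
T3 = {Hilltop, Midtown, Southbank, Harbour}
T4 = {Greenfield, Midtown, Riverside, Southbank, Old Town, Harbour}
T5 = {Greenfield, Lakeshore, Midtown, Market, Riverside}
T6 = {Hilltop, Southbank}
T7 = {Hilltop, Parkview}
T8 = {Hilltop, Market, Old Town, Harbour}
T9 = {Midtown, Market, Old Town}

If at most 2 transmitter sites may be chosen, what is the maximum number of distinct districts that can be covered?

8

Choosing T1, T4 covers {Greenfield, Midtown, Market, Northside, Riverside, Southbank, Old Town, Harbour} — 8 districts.
No choice of 2 transmitter sites does better; here Lakeshore, Hilltop, Parkview are left uncovered.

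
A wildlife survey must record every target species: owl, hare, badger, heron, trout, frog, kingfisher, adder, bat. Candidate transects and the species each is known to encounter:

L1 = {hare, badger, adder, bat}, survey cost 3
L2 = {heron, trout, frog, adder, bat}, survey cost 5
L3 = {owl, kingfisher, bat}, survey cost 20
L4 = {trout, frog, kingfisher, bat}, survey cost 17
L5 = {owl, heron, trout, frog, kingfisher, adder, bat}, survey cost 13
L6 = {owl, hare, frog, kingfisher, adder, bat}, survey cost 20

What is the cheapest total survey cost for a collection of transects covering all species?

L1, L5 cover every species at survey cost 3 + 13 = 16.
Any cover uses at least 2 transects; among all covering selections none totals below 16.
Greedy by coverage-per-survey cost would pick L1, L2, L5 for 21 — worse than the optimum 16.

16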